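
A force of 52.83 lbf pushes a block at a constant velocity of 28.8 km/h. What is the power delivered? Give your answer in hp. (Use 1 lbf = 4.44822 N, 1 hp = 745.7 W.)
Convert to SI: F = 234.999 N, v = 8.0 m/s
P = Fv = (234.999)(8.0) = 1880.0 W = 2.521 hp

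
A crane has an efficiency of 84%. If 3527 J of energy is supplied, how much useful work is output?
W_out = η·W_in = 0.84·3527 = 2962.68 J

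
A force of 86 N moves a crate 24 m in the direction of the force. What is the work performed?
W = F·d = (86)(24) = 2064 J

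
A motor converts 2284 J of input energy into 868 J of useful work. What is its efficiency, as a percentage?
η = W_out/W_in = 868/2284 = 38.0%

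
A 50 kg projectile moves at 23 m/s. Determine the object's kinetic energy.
KE = ½mv² = ½(50)(23)² = 13225.0 J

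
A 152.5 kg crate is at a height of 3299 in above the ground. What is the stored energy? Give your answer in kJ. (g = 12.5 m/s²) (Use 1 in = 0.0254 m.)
Convert to SI: m = 152.5 kg, h = 83.7946 m
PE = mgh = (152.5)(12.5)(83.7946) = 159733 J = 159.7 kJ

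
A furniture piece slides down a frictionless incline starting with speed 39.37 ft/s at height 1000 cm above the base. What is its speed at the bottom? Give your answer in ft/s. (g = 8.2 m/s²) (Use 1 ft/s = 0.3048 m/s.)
Convert to SI: v₀ = 12.0 m/s, h = 10.0 m
½mv₀² + mgh = ½mv² ⇒ v = √(v₀² + 2gh) = √(12.0² + 2·8.2·10.0) = 17.5499 m/s = 57.58 ft/s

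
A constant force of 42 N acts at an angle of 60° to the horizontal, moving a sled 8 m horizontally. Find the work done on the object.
W = F·d·cosθ = (42)(8)cos(60°) = 168.0 J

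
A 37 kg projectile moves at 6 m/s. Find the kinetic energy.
KE = ½mv² = ½(37)(6)² = 666.0 J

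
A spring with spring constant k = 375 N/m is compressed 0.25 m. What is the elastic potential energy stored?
PE = ½kx² = ½(375)(0.25)² = 11.72 J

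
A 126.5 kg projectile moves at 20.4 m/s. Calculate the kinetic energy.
KE = ½mv² = ½(126.5)(20.4)² = 26320 J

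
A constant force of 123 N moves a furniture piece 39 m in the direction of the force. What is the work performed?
W = F·d = (123)(39) = 4797 J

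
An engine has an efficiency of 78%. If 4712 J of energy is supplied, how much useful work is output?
W_out = η·W_in = 0.78·4712 = 3675.36 J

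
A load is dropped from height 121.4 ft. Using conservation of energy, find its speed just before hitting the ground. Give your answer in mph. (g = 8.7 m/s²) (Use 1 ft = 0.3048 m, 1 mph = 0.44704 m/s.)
Convert to SI: h = 37.0027 m
mgh = ½mv² ⇒ v = √(2gh) = √(2·8.7·37.0027) = 25.3741 m/s = 56.76 mph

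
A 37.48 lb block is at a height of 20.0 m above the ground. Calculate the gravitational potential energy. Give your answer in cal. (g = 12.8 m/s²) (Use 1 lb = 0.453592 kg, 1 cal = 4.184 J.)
Convert to SI: m = 17.0006 kg, h = 20.0 m
PE = mgh = (17.0006)(12.8)(20.0) = 4352.16 J = 1040 cal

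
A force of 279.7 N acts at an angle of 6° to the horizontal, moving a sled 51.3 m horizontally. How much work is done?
W = F·d·cosθ = (279.7)(51.3)cos(6°) = 14270 J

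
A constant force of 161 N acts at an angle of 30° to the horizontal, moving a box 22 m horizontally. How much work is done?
W = F·d·cosθ = (161)(22)cos(30°) = 3067 J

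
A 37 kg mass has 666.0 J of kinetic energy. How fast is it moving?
v = √(2·KE/m) = √(2·666.0/37) = 6.0 m/s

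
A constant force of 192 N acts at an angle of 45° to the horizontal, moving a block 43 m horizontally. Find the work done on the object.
W = F·d·cosθ = (192)(43)cos(45°) = 5838 J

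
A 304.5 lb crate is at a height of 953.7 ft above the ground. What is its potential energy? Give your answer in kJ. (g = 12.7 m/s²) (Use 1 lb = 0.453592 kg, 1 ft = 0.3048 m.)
Convert to SI: m = 138.119 kg, h = 290.688 m
PE = mgh = (138.119)(12.7)(290.688) = 509898 J = 509.9 kJ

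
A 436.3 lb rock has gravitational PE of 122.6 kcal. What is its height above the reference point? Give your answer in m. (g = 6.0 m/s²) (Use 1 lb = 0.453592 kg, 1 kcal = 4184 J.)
Convert to SI: m = 197.902 kg, PE = 512958 J
h = PE/(mg) = 512958/(197.902·6.0) = 432.0 m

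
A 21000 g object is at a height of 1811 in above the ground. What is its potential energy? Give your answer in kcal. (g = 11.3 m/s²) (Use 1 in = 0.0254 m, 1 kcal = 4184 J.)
Convert to SI: m = 21.0 kg, h = 45.9994 m
PE = mgh = (21.0)(11.3)(45.9994) = 10915.7 J = 2.609 kcal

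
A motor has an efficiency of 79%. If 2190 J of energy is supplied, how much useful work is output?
W_out = η·W_in = 0.79·2190 = 1730.1 J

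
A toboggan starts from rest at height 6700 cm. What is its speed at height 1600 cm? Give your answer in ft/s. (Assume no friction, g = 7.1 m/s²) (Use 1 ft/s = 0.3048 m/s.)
Convert to SI: h₁−h₂ = 51.0 m
mgh₁ = mgh₂ + ½mv² ⇒ v = √(2g(h₁−h₂)) = √(2·7.1·51.0) = 26.911 m/s = 88.29 ft/s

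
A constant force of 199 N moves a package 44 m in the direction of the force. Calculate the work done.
W = F·d = (199)(44) = 8756 J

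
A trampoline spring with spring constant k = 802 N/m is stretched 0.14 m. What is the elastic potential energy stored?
PE = ½kx² = ½(802)(0.14)² = 7.86 J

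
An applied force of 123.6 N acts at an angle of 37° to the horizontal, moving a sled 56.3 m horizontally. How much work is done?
W = F·d·cosθ = (123.6)(56.3)cos(37°) = 5557 J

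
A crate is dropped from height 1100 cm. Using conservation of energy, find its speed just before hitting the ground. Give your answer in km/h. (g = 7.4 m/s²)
Convert to SI: h = 11.0 m
mgh = ½mv² ⇒ v = √(2gh) = √(2·7.4·11.0) = 12.7593 m/s = 45.93 km/h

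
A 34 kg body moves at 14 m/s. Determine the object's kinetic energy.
KE = ½mv² = ½(34)(14)² = 3332.0 J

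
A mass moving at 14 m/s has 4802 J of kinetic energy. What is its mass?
m = 2·KE/v² = 2·4802/(14)² = 49.0 kg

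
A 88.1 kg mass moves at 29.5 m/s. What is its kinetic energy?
KE = ½mv² = ½(88.1)(29.5)² = 38330 J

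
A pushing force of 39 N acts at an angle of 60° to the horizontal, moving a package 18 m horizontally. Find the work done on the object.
W = F·d·cosθ = (39)(18)cos(60°) = 351.0 J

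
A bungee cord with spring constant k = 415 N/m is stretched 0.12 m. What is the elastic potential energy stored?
PE = ½kx² = ½(415)(0.12)² = 2.988 J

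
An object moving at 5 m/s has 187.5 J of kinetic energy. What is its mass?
m = 2·KE/v² = 2·187.5/(5)² = 15.0 kg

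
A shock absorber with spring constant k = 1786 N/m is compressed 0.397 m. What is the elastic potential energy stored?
PE = ½kx² = ½(1786)(0.397)² = 140.7 J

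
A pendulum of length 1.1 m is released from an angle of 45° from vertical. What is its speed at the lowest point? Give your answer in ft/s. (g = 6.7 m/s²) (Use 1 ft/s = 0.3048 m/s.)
h = L(1 − cosθ) = 1.1(1 − cos45°) = 0.322183 m
v = √(2gh) = √(2·6.7·0.322183) = 2.0778 m/s = 6.817 ft/s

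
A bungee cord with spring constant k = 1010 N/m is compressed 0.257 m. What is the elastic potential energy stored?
PE = ½kx² = ½(1010)(0.257)² = 33.35 J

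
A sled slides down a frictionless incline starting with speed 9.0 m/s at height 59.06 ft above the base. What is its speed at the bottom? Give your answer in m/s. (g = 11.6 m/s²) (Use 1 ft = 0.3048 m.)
Convert to SI: v₀ = 9.0 m/s, h = 18.0015 m
½mv₀² + mgh = ½mv² ⇒ v = √(v₀² + 2gh) = √(9.0² + 2·11.6·18.0015) = 22.33 m/s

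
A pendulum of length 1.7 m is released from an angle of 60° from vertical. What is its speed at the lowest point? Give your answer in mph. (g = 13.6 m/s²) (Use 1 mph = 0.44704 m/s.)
h = L(1 − cosθ) = 1.7(1 − cos60°) = 0.85 m
v = √(2gh) = √(2·13.6·0.85) = 4.80833 m/s = 10.76 mph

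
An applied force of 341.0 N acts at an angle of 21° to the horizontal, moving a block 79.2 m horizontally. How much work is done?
W = F·d·cosθ = (341.0)(79.2)cos(21°) = 25210 J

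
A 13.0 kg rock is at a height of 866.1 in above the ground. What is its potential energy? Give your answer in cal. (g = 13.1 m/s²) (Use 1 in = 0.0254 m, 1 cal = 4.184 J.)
Convert to SI: m = 13.0 kg, h = 21.9989 m
PE = mgh = (13.0)(13.1)(21.9989) = 3746.42 J = 895.4 cal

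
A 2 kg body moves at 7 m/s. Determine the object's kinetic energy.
KE = ½mv² = ½(2)(7)² = 49.0 J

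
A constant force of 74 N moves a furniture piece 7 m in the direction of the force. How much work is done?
W = F·d = (74)(7) = 518.0 J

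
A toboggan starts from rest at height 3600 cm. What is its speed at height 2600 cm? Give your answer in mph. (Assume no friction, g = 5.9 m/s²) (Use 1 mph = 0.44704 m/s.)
Convert to SI: h₁−h₂ = 10.0 m
mgh₁ = mgh₂ + ½mv² ⇒ v = √(2g(h₁−h₂)) = √(2·5.9·10.0) = 10.8628 m/s = 24.3 mph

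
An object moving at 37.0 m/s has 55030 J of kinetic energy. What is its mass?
m = 2·KE/v² = 2·55030/(37.0)² = 80.39 kg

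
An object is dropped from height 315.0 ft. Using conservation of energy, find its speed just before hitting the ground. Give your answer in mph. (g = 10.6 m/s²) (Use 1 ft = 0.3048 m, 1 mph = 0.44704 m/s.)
Convert to SI: h = 96.012 m
mgh = ½mv² ⇒ v = √(2gh) = √(2·10.6·96.012) = 45.116 m/s = 100.9 mph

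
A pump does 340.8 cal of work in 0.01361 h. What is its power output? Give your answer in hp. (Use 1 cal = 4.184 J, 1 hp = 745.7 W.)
Convert to SI: W = 1425.91 J, t = 48.996 s
P = W/t = 1425.91/48.996 = 29.1025 W = 0.03903 hp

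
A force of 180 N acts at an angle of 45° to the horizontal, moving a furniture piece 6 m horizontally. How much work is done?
W = F·d·cosθ = (180)(6)cos(45°) = 763.7 J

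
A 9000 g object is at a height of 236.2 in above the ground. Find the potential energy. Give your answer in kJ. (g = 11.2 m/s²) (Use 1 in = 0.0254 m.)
Convert to SI: m = 9.0 kg, h = 5.99948 m
PE = mgh = (9.0)(11.2)(5.99948) = 604.748 J = 0.6047 kJ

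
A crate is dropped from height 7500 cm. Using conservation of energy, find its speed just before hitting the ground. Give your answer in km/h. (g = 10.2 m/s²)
Convert to SI: h = 75.0 m
mgh = ½mv² ⇒ v = √(2gh) = √(2·10.2·75.0) = 39.1152 m/s = 140.8 km/h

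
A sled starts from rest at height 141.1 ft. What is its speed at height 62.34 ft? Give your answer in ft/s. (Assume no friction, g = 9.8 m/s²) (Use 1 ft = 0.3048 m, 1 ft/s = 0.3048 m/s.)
Convert to SI: h₁−h₂ = 24.006 m
mgh₁ = mgh₂ + ½mv² ⇒ v = √(2g(h₁−h₂)) = √(2·9.8·24.006) = 21.6914 m/s = 71.17 ft/s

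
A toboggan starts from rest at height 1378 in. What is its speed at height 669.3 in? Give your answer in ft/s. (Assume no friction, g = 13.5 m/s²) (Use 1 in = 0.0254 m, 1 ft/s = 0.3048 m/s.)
Convert to SI: h₁−h₂ = 18.001 m
mgh₁ = mgh₂ + ½mv² ⇒ v = √(2g(h₁−h₂)) = √(2·13.5·18.001) = 22.046 m/s = 72.33 ft/s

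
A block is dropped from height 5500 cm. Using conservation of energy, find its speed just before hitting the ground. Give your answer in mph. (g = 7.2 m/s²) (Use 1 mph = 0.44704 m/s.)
Convert to SI: h = 55.0 m
mgh = ½mv² ⇒ v = √(2gh) = √(2·7.2·55.0) = 28.1425 m/s = 62.95 mph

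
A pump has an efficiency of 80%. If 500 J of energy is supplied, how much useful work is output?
W_out = η·W_in = 0.8·500 = 400.0 J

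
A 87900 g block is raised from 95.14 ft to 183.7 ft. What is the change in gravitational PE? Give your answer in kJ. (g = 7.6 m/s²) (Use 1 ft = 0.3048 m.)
Convert to SI: m = 87.9 kg, Δh = 26.9931 m
ΔPE = mgΔh = (87.9)(7.6)(26.9931) = 18032.5 J = 18.03 kJ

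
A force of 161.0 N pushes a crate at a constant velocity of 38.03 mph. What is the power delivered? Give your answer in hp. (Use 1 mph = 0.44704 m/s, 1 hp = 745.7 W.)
Convert to SI: F = 161.0 N, v = 17.0009 m/s
P = Fv = (161.0)(17.0009) = 2737.15 W = 3.671 hp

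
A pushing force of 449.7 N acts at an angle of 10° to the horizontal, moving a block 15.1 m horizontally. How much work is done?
W = F·d·cosθ = (449.7)(15.1)cos(10°) = 6687 J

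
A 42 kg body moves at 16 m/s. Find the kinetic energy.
KE = ½mv² = ½(42)(16)² = 5376.0 J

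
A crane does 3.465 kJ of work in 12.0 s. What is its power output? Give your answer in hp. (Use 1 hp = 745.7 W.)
Convert to SI: W = 3465.0 J, t = 12.0 s
P = W/t = 3465.0/12.0 = 288.75 W = 0.3872 hp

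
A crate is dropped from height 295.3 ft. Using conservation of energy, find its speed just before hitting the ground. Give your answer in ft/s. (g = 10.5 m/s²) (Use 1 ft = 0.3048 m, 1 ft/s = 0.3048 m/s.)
Convert to SI: h = 90.0074 m
mgh = ½mv² ⇒ v = √(2gh) = √(2·10.5·90.0074) = 43.4759 m/s = 142.6 ft/s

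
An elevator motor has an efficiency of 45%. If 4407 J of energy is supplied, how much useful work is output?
W_out = η·W_in = 0.45·4407 = 1983.15 J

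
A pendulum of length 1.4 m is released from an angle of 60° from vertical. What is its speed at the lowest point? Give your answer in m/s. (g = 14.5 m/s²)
h = L(1 − cosθ) = 1.4(1 − cos60°) = 0.7 m
v = √(2gh) = √(2·14.5·0.7) = 4.506 m/s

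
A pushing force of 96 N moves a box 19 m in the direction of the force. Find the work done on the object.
W = F·d = (96)(19) = 1824 J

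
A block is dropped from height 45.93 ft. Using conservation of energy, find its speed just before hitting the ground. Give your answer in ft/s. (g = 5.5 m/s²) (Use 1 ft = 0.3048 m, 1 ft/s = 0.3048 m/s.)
Convert to SI: h = 13.9995 m
mgh = ½mv² ⇒ v = √(2gh) = √(2·5.5·13.9995) = 12.4094 m/s = 40.71 ft/s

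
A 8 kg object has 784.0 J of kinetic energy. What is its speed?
v = √(2·KE/m) = √(2·784.0/8) = 14.0 m/s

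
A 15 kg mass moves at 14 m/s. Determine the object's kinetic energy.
KE = ½mv² = ½(15)(14)² = 1470.0 J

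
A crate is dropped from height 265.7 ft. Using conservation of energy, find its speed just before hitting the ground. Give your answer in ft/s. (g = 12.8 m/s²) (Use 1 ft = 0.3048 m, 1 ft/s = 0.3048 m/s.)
Convert to SI: h = 80.9854 m
mgh = ½mv² ⇒ v = √(2gh) = √(2·12.8·80.9854) = 45.5327 m/s = 149.4 ft/s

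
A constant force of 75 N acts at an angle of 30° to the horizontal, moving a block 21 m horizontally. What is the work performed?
W = F·d·cosθ = (75)(21)cos(30°) = 1364 J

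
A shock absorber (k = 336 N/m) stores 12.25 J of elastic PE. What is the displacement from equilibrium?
x = √(2·PE/k) = √(2·12.25/336) = 0.27 m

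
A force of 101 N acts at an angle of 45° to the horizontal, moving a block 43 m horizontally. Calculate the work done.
W = F·d·cosθ = (101)(43)cos(45°) = 3071 J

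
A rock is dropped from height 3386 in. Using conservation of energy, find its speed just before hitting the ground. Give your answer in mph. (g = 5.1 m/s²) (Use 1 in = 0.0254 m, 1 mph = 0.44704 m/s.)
Convert to SI: h = 86.0044 m
mgh = ½mv² ⇒ v = √(2gh) = √(2·5.1·86.0044) = 29.6183 m/s = 66.25 mph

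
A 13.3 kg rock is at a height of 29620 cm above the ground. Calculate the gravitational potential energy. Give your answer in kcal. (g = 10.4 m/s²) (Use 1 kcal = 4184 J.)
Convert to SI: m = 13.3 kg, h = 296.2 m
PE = mgh = (13.3)(10.4)(296.2) = 40970.4 J = 9.792 kcal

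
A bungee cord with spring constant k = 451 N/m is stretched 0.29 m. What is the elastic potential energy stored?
PE = ½kx² = ½(451)(0.29)² = 18.96 J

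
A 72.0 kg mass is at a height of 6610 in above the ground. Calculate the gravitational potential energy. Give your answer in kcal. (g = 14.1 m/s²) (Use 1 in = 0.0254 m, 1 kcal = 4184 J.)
Convert to SI: m = 72.0 kg, h = 167.894 m
PE = mgh = (72.0)(14.1)(167.894) = 170446 J = 40.74 kcal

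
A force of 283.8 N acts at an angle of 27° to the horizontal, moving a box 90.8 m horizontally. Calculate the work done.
W = F·d·cosθ = (283.8)(90.8)cos(27°) = 22960 J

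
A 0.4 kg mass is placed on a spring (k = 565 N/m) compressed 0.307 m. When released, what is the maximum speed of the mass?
½kx² = ½mv² ⇒ v = x√(k/m) = (0.307)√(565/0.4) = 11.54 m/s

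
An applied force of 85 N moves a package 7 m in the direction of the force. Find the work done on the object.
W = F·d = (85)(7) = 595.0 J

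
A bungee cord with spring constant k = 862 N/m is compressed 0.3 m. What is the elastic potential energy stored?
PE = ½kx² = ½(862)(0.3)² = 38.79 J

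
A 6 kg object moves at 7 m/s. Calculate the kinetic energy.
KE = ½mv² = ½(6)(7)² = 147.0 J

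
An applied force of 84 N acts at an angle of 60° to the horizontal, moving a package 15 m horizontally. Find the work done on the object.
W = F·d·cosθ = (84)(15)cos(60°) = 630.0 J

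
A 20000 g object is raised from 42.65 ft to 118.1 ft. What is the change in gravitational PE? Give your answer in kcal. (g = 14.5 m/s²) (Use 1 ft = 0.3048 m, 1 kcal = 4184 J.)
Convert to SI: m = 20.0 kg, Δh = 22.9972 m
ΔPE = mgΔh = (20.0)(14.5)(22.9972) = 6669.18 J = 1.594 kcal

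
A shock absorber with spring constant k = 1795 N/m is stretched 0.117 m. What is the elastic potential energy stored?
PE = ½kx² = ½(1795)(0.117)² = 12.29 J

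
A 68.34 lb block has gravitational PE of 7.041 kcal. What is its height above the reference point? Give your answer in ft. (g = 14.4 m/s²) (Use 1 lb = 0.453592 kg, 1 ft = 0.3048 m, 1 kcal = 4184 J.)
Convert to SI: m = 30.9985 kg, PE = 29459.5 J
h = PE/(mg) = 29459.5/(30.9985·14.4) = 65.9968 m = 216.5 ft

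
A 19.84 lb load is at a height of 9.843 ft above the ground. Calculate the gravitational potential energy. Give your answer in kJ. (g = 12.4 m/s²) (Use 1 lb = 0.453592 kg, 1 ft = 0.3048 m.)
Convert to SI: m = 8.99927 kg, h = 3.00015 m
PE = mgh = (8.99927)(12.4)(3.00015) = 334.789 J = 0.3348 kJ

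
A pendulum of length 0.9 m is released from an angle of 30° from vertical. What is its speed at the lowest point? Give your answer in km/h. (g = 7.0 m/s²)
h = L(1 − cosθ) = 0.9(1 − cos30°) = 0.120577 m
v = √(2gh) = √(2·7.0·0.120577) = 1.29926 m/s = 4.677 km/h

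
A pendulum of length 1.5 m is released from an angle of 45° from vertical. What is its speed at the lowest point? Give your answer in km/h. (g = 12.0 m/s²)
h = L(1 − cosθ) = 1.5(1 − cos45°) = 0.43934 m
v = √(2gh) = √(2·12.0·0.43934) = 3.24718 m/s = 11.69 km/h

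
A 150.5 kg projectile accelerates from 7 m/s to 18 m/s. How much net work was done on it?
W = ΔKE = ½m(v₂² − v₁²) = ½(150.5)(18² − 7²) = 20693.75 J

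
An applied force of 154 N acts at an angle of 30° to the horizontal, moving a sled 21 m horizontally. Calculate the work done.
W = F·d·cosθ = (154)(21)cos(30°) = 2801 J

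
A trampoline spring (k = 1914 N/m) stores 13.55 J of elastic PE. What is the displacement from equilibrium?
x = √(2·PE/k) = √(2·13.55/1914) = 0.119 m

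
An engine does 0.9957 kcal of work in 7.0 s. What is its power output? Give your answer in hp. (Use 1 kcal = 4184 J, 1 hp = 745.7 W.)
Convert to SI: W = 4166.01 J, t = 7.0 s
P = W/t = 4166.01/7.0 = 595.144 W = 0.7981 hp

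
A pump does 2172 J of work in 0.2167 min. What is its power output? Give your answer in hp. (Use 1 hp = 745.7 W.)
Convert to SI: W = 2172.0 J, t = 13.002 s
P = W/t = 2172.0/13.002 = 167.051 W = 0.224 hp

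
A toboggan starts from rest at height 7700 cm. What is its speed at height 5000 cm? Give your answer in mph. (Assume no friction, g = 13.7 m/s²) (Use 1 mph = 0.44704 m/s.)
Convert to SI: h₁−h₂ = 27.0 m
mgh₁ = mgh₂ + ½mv² ⇒ v = √(2g(h₁−h₂)) = √(2·13.7·27.0) = 27.1993 m/s = 60.84 mph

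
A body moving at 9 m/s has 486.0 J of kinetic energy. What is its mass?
m = 2·KE/v² = 2·486.0/(9)² = 12.0 kg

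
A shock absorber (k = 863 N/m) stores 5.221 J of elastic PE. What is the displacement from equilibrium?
x = √(2·PE/k) = √(2·5.221/863) = 0.11 m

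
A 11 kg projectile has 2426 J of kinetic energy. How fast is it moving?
v = √(2·KE/m) = √(2·2426/11) = 21.0 m/s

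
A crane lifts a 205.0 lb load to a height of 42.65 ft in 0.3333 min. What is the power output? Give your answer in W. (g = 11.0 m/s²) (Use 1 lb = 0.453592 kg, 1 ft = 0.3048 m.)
Convert to SI: m = 92.9864 kg, h = 12.9997 m, t = 19.998 s
P = mgh/t = (92.9864)(11.0)(12.9997)/19.998 = 664.9 W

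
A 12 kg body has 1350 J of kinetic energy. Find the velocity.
v = √(2·KE/m) = √(2·1350/12) = 15.0 m/s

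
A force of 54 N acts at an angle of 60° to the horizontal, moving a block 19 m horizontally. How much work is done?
W = F·d·cosθ = (54)(19)cos(60°) = 513.0 J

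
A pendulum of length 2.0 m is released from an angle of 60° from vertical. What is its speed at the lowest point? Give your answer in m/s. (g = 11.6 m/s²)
h = L(1 − cosθ) = 2.0(1 − cos60°) = 1.0 m
v = √(2gh) = √(2·11.6·1.0) = 4.817 m/s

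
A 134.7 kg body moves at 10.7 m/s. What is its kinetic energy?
KE = ½mv² = ½(134.7)(10.7)² = 7711 J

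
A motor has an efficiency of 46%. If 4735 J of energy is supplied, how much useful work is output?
W_out = η·W_in = 0.46·4735 = 2178.1 J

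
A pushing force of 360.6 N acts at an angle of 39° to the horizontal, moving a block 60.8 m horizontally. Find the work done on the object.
W = F·d·cosθ = (360.6)(60.8)cos(39°) = 17040 J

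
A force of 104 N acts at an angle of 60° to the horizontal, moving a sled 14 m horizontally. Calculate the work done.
W = F·d·cosθ = (104)(14)cos(60°) = 728.0 J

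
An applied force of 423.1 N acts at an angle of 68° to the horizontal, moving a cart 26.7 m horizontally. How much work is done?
W = F·d·cosθ = (423.1)(26.7)cos(68°) = 4232 J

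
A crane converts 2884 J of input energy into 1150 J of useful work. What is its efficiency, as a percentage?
η = W_out/W_in = 1150/2884 = 39.88%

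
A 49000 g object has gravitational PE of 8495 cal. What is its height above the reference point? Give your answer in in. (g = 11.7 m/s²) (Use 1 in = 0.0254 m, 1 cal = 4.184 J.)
Convert to SI: m = 49.0 kg, PE = 35543.1 J
h = PE/(mg) = 35543.1/(49.0·11.7) = 61.9973 m = 2441 in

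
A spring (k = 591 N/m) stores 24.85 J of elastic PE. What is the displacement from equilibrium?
x = √(2·PE/k) = √(2·24.85/591) = 0.29 m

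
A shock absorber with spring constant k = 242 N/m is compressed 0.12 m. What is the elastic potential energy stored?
PE = ½kx² = ½(242)(0.12)² = 1.742 J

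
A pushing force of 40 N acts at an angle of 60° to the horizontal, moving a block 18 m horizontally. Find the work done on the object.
W = F·d·cosθ = (40)(18)cos(60°) = 360.0 J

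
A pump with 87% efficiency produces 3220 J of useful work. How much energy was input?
W_in = W_out/η = 3220/0.87 = 3701 J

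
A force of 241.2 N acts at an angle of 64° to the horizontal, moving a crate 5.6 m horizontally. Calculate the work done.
W = F·d·cosθ = (241.2)(5.6)cos(64°) = 592.1 J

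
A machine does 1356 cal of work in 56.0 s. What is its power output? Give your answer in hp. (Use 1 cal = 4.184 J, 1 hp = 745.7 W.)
Convert to SI: W = 5673.5 J, t = 56.0 s
P = W/t = 5673.5/56.0 = 101.313 W = 0.1359 hp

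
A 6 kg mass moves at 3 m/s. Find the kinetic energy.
KE = ½mv² = ½(6)(3)² = 27.0 J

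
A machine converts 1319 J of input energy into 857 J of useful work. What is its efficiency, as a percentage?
η = W_out/W_in = 857/1319 = 64.97%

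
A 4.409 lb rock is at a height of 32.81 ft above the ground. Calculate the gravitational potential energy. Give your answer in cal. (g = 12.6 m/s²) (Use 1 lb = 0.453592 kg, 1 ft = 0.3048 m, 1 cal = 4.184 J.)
Convert to SI: m = 1.99989 kg, h = 10.0005 m
PE = mgh = (1.99989)(12.6)(10.0005) = 251.998 J = 60.23 cal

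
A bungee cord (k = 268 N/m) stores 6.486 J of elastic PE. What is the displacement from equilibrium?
x = √(2·PE/k) = √(2·6.486/268) = 0.22 m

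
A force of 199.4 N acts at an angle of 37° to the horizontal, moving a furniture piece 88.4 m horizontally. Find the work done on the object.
W = F·d·cosθ = (199.4)(88.4)cos(37°) = 14080 J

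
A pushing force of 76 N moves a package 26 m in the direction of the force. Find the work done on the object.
W = F·d = (76)(26) = 1976 J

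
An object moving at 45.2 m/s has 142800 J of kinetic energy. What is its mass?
m = 2·KE/v² = 2·142800/(45.2)² = 139.8 kg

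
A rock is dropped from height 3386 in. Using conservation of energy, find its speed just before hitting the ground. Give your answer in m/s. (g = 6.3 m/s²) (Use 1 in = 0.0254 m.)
Convert to SI: h = 86.0044 m
mgh = ½mv² ⇒ v = √(2gh) = √(2·6.3·86.0044) = 32.92 m/s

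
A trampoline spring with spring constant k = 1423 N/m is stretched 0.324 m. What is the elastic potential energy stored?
PE = ½kx² = ½(1423)(0.324)² = 74.69 J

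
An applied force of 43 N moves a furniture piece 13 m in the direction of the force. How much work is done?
W = F·d = (43)(13) = 559.0 J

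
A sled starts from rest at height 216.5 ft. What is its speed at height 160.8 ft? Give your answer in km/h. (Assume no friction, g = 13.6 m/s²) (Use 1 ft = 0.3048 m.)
Convert to SI: h₁−h₂ = 16.9774 m
mgh₁ = mgh₂ + ½mv² ⇒ v = √(2g(h₁−h₂)) = √(2·13.6·16.9774) = 21.4892 m/s = 77.36 km/h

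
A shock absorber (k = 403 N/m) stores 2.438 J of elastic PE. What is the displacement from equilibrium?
x = √(2·PE/k) = √(2·2.438/403) = 0.11 m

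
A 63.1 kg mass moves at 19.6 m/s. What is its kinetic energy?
KE = ½mv² = ½(63.1)(19.6)² = 12120 J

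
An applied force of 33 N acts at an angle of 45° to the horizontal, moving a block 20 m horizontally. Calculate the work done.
W = F·d·cosθ = (33)(20)cos(45°) = 466.7 J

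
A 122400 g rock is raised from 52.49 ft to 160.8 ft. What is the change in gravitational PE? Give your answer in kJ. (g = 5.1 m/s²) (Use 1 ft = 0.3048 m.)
Convert to SI: m = 122.4 kg, Δh = 33.0129 m
ΔPE = mgΔh = (122.4)(5.1)(33.0129) = 20608.0 J = 20.61 kJ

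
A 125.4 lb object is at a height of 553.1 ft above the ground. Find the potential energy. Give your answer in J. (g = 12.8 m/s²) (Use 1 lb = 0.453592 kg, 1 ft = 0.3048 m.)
Convert to SI: m = 56.8804 kg, h = 168.585 m
PE = mgh = (56.8804)(12.8)(168.585) = 122700 J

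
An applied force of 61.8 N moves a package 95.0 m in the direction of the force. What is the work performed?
W = F·d = (61.8)(95.0) = 5871 J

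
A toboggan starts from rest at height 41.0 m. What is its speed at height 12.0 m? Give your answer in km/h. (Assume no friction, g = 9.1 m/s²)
mgh₁ = mgh₂ + ½mv² ⇒ v = √(2g(h₁−h₂)) = √(2·9.1·29.0) = 22.9739 m/s = 82.71 km/h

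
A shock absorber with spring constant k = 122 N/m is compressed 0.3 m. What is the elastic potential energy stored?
PE = ½kx² = ½(122)(0.3)² = 5.49 J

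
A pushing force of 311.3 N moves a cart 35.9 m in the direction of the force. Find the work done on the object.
W = F·d = (311.3)(35.9) = 11180 J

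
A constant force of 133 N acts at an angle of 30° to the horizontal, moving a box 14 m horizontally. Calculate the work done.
W = F·d·cosθ = (133)(14)cos(30°) = 1613 J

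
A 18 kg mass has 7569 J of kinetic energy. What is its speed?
v = √(2·KE/m) = √(2·7569/18) = 29.0 m/s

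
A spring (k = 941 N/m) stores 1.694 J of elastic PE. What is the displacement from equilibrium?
x = √(2·PE/k) = √(2·1.694/941) = 0.06 m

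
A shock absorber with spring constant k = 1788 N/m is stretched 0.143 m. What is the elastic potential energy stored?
PE = ½kx² = ½(1788)(0.143)² = 18.28 J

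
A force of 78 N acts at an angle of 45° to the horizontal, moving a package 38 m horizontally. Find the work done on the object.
W = F·d·cosθ = (78)(38)cos(45°) = 2096 J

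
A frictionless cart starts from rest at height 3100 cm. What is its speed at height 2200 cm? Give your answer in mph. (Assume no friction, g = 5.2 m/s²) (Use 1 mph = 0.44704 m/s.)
Convert to SI: h₁−h₂ = 9.0 m
mgh₁ = mgh₂ + ½mv² ⇒ v = √(2g(h₁−h₂)) = √(2·5.2·9.0) = 9.67471 m/s = 21.64 mph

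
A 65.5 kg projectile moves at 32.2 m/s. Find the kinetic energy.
KE = ½mv² = ½(65.5)(32.2)² = 33960 J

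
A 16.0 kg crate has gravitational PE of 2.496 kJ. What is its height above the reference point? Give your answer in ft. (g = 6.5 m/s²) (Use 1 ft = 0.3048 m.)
Convert to SI: m = 16.0 kg, PE = 2496.0 J
h = PE/(mg) = 2496.0/(16.0·6.5) = 24.0 m = 78.74 ft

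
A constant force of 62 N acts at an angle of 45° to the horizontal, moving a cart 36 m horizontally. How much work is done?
W = F·d·cosθ = (62)(36)cos(45°) = 1578 J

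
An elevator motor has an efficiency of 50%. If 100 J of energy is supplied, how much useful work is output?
W_out = η·W_in = 0.5·100 = 50.0 J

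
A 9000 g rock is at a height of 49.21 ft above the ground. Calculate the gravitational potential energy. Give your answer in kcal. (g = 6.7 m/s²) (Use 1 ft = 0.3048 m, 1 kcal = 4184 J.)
Convert to SI: m = 9.0 kg, h = 14.9992 m
PE = mgh = (9.0)(6.7)(14.9992) = 904.452 J = 0.2162 kcal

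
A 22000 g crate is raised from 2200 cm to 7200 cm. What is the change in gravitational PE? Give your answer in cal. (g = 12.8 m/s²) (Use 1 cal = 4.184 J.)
Convert to SI: m = 22.0 kg, Δh = 50.0 m
ΔPE = mgΔh = (22.0)(12.8)(50.0) = 14080.0 J = 3365 cal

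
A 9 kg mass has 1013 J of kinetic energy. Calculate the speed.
v = √(2·KE/m) = √(2·1013/9) = 15.0 m/s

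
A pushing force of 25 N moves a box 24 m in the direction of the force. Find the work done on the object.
W = F·d = (25)(24) = 600.0 J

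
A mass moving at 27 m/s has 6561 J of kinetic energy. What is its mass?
m = 2·KE/v² = 2·6561/(27)² = 18.0 kg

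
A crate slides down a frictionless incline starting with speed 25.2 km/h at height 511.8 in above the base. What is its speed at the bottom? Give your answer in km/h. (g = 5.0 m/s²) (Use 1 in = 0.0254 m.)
Convert to SI: v₀ = 7.0 m/s, h = 12.9997 m
½mv₀² + mgh = ½mv² ⇒ v = √(v₀² + 2gh) = √(7.0² + 2·5.0·12.9997) = 13.379 m/s = 48.16 km/h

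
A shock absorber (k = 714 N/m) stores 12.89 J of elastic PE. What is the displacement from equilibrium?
x = √(2·PE/k) = √(2·12.89/714) = 0.19 m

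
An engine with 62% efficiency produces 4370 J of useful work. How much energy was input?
W_in = W_out/η = 4370/0.62 = 7048 J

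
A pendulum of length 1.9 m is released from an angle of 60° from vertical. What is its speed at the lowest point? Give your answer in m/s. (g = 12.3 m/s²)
h = L(1 − cosθ) = 1.9(1 − cos60°) = 0.95 m
v = √(2gh) = √(2·12.3·0.95) = 4.834 m/s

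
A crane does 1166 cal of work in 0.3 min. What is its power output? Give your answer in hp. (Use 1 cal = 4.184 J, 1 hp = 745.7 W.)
Convert to SI: W = 4878.54 J, t = 18.0 s
P = W/t = 4878.54/18.0 = 271.03 W = 0.3635 hp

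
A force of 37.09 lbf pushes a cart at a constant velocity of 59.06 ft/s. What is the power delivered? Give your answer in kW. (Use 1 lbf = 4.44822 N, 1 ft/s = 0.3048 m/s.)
Convert to SI: F = 164.984 N, v = 18.0015 m/s
P = Fv = (164.984)(18.0015) = 2969.97 W = 2.97 kW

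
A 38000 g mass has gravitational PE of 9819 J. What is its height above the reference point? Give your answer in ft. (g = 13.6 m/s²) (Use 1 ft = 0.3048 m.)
Convert to SI: m = 38.0 kg, PE = 9819.0 J
h = PE/(mg) = 9819.0/(38.0·13.6) = 18.9996 m = 62.33 ft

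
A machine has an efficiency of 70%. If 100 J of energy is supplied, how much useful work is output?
W_out = η·W_in = 0.7·100 = 70.0 J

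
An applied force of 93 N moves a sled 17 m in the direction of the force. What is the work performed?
W = F·d = (93)(17) = 1581 J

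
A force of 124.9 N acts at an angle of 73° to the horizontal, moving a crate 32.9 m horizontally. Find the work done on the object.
W = F·d·cosθ = (124.9)(32.9)cos(73°) = 1201 J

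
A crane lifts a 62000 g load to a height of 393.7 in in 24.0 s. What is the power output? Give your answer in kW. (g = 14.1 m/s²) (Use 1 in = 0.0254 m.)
Convert to SI: m = 62.0 kg, h = 9.99998 m, t = 24.0 s
P = mgh/t = (62.0)(14.1)(9.99998)/24.0 = 364.249 W = 0.3642 kW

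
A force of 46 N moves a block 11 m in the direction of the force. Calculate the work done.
W = F·d = (46)(11) = 506.0 J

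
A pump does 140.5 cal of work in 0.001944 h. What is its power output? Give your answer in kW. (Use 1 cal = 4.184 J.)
Convert to SI: W = 587.852 J, t = 6.9984 s
P = W/t = 587.852/6.9984 = 83.9981 W = 0.084 kW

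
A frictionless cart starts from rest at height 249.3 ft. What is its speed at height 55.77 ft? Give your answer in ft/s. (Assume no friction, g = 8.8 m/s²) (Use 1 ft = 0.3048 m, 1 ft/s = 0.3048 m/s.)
Convert to SI: h₁−h₂ = 58.9879 m
mgh₁ = mgh₂ + ½mv² ⇒ v = √(2g(h₁−h₂)) = √(2·8.8·58.9879) = 32.2209 m/s = 105.7 ft/s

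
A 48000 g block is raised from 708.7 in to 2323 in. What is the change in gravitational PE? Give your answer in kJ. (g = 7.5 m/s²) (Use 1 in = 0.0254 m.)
Convert to SI: m = 48.0 kg, Δh = 41.0032 m
ΔPE = mgΔh = (48.0)(7.5)(41.0032) = 14761.2 J = 14.76 kJ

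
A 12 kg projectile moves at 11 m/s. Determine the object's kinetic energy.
KE = ½mv² = ½(12)(11)² = 726.0 J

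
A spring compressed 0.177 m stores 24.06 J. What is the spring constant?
k = 2·PE/x² = 2·24.06/(0.177)² = 1536 N/m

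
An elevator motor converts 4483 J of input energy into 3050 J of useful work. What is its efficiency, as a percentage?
η = W_out/W_in = 3050/4483 = 68.03%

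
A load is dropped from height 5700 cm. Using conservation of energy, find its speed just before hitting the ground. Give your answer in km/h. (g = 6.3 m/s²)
Convert to SI: h = 57.0 m
mgh = ½mv² ⇒ v = √(2gh) = √(2·6.3·57.0) = 26.7993 m/s = 96.48 km/h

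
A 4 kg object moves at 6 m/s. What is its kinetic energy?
KE = ½mv² = ½(4)(6)² = 72.0 J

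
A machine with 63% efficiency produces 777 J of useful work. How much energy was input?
W_in = W_out/η = 777/0.63 = 1233 J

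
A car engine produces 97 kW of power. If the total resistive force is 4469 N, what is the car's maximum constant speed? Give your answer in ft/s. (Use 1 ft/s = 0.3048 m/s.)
P = Fv ⇒ v = P/F = 97000 W/4469.0 N = 21.7051 m/s = 71.21 ft/s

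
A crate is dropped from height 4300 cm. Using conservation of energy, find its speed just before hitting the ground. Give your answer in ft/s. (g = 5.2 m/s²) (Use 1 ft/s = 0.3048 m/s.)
Convert to SI: h = 43.0 m
mgh = ½mv² ⇒ v = √(2gh) = √(2·5.2·43.0) = 21.1471 m/s = 69.38 ft/s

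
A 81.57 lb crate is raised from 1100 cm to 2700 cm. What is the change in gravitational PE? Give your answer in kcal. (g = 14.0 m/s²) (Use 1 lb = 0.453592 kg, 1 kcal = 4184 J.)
Convert to SI: m = 36.9995 kg, Δh = 16.0 m
ΔPE = mgΔh = (36.9995)(14.0)(16.0) = 8287.89 J = 1.981 kcal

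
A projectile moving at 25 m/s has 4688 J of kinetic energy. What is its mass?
m = 2·KE/v² = 2·4688/(25)² = 15.0 kg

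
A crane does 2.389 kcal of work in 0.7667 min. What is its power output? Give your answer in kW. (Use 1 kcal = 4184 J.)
Convert to SI: W = 9995.58 J, t = 46.002 s
P = W/t = 9995.58/46.002 = 217.286 W = 0.2173 kW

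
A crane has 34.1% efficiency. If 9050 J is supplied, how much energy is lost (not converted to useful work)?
W_lost = W_in(1 − η) = 9050·(1 − 0.341) = 5964 J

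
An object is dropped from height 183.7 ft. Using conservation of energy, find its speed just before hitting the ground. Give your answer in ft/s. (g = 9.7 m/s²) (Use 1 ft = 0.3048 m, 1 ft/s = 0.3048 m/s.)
Convert to SI: h = 55.9918 m
mgh = ½mv² ⇒ v = √(2gh) = √(2·9.7·55.9918) = 32.9582 m/s = 108.1 ft/s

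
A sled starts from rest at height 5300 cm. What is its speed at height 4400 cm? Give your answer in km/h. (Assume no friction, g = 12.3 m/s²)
Convert to SI: h₁−h₂ = 9.0 m
mgh₁ = mgh₂ + ½mv² ⇒ v = √(2g(h₁−h₂)) = √(2·12.3·9.0) = 14.8795 m/s = 53.57 km/h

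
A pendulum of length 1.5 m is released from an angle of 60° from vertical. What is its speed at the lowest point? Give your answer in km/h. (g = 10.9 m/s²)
h = L(1 − cosθ) = 1.5(1 − cos60°) = 0.75 m
v = √(2gh) = √(2·10.9·0.75) = 4.04351 m/s = 14.56 km/h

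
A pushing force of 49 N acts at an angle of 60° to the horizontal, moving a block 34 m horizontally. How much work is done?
W = F·d·cosθ = (49)(34)cos(60°) = 833.0 J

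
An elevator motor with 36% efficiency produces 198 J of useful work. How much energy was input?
W_in = W_out/η = 198/0.36 = 550.0 J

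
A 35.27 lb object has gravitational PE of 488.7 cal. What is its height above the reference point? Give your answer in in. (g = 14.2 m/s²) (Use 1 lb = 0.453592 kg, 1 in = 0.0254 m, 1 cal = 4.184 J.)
Convert to SI: m = 15.9982 kg, PE = 2044.72 J
h = PE/(mg) = 2044.72/(15.9982·14.2) = 9.00067 m = 354.4 in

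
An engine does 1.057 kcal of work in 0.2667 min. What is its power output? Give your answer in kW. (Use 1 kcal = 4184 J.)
Convert to SI: W = 4422.49 J, t = 16.002 s
P = W/t = 4422.49/16.002 = 276.371 W = 0.2764 kW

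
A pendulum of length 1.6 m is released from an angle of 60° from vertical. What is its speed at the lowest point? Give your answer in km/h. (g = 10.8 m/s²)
h = L(1 − cosθ) = 1.6(1 − cos60°) = 0.8 m
v = √(2gh) = √(2·10.8·0.8) = 4.15692 m/s = 14.96 km/h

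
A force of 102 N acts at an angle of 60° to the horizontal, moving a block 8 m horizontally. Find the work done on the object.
W = F·d·cosθ = (102)(8)cos(60°) = 408.0 J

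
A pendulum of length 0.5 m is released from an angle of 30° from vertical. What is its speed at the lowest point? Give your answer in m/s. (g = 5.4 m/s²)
h = L(1 − cosθ) = 0.5(1 − cos30°) = 0.0669873 m
v = √(2gh) = √(2·5.4·0.0669873) = 0.8506 m/s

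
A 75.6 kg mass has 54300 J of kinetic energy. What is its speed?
v = √(2·KE/m) = √(2·54300/75.6) = 37.9 m/s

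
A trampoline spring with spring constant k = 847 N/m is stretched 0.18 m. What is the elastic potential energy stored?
PE = ½kx² = ½(847)(0.18)² = 13.72 J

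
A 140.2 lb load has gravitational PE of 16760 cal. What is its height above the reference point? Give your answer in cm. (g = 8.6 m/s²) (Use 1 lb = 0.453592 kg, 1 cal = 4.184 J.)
Convert to SI: m = 63.5936 kg, PE = 70123.8 J
h = PE/(mg) = 70123.8/(63.5936·8.6) = 128.219 m = 12820 cm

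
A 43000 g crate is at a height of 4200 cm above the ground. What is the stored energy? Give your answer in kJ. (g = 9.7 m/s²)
Convert to SI: m = 43.0 kg, h = 42.0 m
PE = mgh = (43.0)(9.7)(42.0) = 17518.2 J = 17.52 kJ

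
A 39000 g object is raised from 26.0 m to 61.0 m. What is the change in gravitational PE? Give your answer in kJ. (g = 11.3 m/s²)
Convert to SI: m = 39.0 kg, Δh = 35.0 m
ΔPE = mgΔh = (39.0)(11.3)(35.0) = 15424.5 J = 15.42 kJ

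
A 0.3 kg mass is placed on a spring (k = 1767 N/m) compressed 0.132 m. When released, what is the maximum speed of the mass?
½kx² = ½mv² ⇒ v = x√(k/m) = (0.132)√(1767/0.3) = 10.13 m/s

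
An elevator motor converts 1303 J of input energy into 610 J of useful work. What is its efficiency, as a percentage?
η = W_out/W_in = 610/1303 = 46.82%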